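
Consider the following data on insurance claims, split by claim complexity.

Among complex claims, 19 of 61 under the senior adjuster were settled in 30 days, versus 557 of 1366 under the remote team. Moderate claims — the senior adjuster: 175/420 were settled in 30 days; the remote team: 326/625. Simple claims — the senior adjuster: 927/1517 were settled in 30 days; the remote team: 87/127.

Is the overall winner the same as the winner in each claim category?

No

Complex: the senior adjuster 19/61 = 31.1%, the remote team 557/1366 = 40.8% → the remote team
Moderate: the senior adjuster 175/420 = 41.7%, the remote team 326/625 = 52.2% → the remote team
Simple: the senior adjuster 927/1517 = 61.1%, the remote team 87/127 = 68.5% → the remote team
Overall: the senior adjuster 1121/1998 = 56.1%, the remote team 970/2118 = 45.8% → the senior adjuster
The remote team wins each claim group but the senior adjuster wins overall — the comparison reverses. The remote team's claims skew toward complex, which has a lower base rate.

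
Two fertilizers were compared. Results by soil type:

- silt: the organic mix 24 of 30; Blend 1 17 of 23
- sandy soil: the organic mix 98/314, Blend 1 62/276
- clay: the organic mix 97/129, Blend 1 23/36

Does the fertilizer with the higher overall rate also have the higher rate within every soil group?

Silt: the organic mix 24/30 = 80.0%, Blend 1 17/23 = 73.9% → the organic mix
Sandy soil: the organic mix 98/314 = 31.2%, Blend 1 62/276 = 22.5% → the organic mix
Clay: the organic mix 97/129 = 75.2%, Blend 1 23/36 = 63.9% → the organic mix
Overall: the organic mix 219/473 = 46.3%, Blend 1 102/335 = 30.4% → the organic mix
The organic mix wins overall and in every soil group — no reversal.

Yes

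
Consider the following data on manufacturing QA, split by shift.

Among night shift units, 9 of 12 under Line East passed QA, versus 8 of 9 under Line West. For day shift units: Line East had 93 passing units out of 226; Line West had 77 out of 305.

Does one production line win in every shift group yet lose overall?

No

Night shift: Line East 9/12 = 75.0%, Line West 8/9 = 88.9% → Line West
Day shift: Line East 93/226 = 41.2%, Line West 77/305 = 25.2% → Line East
Overall: Line East 102/238 = 42.9%, Line West 85/314 = 27.1% → Line East
Neither sweeps: Line East wins 1 of 2 groups, Line West wins 1. Line East wins overall but not every group — no Simpson reversal.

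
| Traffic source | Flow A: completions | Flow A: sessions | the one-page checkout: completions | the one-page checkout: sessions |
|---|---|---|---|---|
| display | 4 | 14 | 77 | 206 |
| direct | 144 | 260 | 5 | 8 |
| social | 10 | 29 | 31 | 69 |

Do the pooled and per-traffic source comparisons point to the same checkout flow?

Display: Flow A 4/14 = 28.6%, the one-page checkout 77/206 = 37.4% → the one-page checkout
Direct: Flow A 144/260 = 55.4%, the one-page checkout 5/8 = 62.5% → the one-page checkout
Social: Flow A 10/29 = 34.5%, the one-page checkout 31/69 = 44.9% → the one-page checkout
Overall: Flow A 158/303 = 52.1%, the one-page checkout 113/283 = 39.9% → Flow A
The one-page checkout wins each traffic group but Flow A wins overall — the comparison reverses. The one-page checkout's sessions skew toward display, which has a lower base rate.

No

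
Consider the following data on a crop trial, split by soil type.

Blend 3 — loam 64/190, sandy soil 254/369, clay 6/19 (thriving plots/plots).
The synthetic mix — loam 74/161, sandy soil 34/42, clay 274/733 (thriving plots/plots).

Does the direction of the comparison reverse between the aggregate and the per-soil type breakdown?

Loam: Blend 3 64/190 = 33.7%, the synthetic mix 74/161 = 46.0% → the synthetic mix
Sandy soil: Blend 3 254/369 = 68.8%, the synthetic mix 34/42 = 81.0% → the synthetic mix
Clay: Blend 3 6/19 = 31.6%, the synthetic mix 274/733 = 37.4% → the synthetic mix
Overall: Blend 3 324/578 = 56.1%, the synthetic mix 382/936 = 40.8% → Blend 3
The synthetic mix wins each soil group but Blend 3 wins overall — the comparison reverses. The synthetic mix's plots skew toward clay, which has a lower base rate.

Yes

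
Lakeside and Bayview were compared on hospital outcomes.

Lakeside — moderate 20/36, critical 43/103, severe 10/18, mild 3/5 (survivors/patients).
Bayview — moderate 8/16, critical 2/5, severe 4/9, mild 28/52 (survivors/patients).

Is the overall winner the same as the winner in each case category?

No

Moderate: Lakeside 20/36 = 55.6%, Bayview 8/16 = 50.0% → Lakeside
Critical: Lakeside 43/103 = 41.7%, Bayview 2/5 = 40.0% → Lakeside
Severe: Lakeside 10/18 = 55.6%, Bayview 4/9 = 44.4% → Lakeside
Mild: Lakeside 3/5 = 60.0%, Bayview 28/52 = 53.8% → Lakeside
Overall: Lakeside 76/162 = 46.9%, Bayview 42/82 = 51.2% → Bayview
Lakeside wins each case group but Bayview wins overall — the comparison reverses. Lakeside's patients skew toward critical, which has a lower base rate.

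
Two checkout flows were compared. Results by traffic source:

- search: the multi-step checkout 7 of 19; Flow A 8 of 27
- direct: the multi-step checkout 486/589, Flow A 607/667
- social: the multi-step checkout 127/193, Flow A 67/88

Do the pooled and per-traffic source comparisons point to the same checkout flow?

No

Search: the multi-step checkout 7/19 = 36.8%, Flow A 8/27 = 29.6% → the multi-step checkout
Direct: the multi-step checkout 486/589 = 82.5%, Flow A 607/667 = 91.0% → Flow A
Social: the multi-step checkout 127/193 = 65.8%, Flow A 67/88 = 76.1% → Flow A
Overall: the multi-step checkout 620/801 = 77.4%, Flow A 682/782 = 87.2% → Flow A
Neither sweeps: the multi-step checkout wins 1 of 3 groups, Flow A wins 2. Flow A wins overall but not every group — no Simpson reversal.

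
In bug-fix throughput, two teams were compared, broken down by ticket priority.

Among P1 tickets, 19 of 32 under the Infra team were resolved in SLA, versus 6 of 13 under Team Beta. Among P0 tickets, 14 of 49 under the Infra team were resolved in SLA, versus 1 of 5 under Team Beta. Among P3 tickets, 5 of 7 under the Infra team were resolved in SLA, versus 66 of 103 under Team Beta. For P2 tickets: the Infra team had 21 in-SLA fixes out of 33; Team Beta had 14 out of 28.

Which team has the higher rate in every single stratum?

the Infra team

P1: the Infra team 19/32 = 59.4%, Team Beta 6/13 = 46.2% → the Infra team
P0: the Infra team 14/49 = 28.6%, Team Beta 1/5 = 20.0% → the Infra team
P3: the Infra team 5/7 = 71.4%, Team Beta 66/103 = 64.1% → the Infra team
P2: the Infra team 21/33 = 63.6%, Team Beta 14/28 = 50.0% → the Infra team
The Infra team has the higher rate in all 4 groups.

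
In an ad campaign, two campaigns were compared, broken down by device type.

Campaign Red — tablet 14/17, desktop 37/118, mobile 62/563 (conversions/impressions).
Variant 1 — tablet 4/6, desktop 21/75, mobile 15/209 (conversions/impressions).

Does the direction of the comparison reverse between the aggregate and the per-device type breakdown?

No

Tablet: Campaign Red 14/17 = 82.4%, Variant 1 4/6 = 66.7% → Campaign Red
Desktop: Campaign Red 37/118 = 31.4%, Variant 1 21/75 = 28.0% → Campaign Red
Mobile: Campaign Red 62/563 = 11.0%, Variant 1 15/209 = 7.2% → Campaign Red
Overall: Campaign Red 113/698 = 16.2%, Variant 1 40/290 = 13.8% → Campaign Red
Campaign Red wins overall and in every device group — no reversal.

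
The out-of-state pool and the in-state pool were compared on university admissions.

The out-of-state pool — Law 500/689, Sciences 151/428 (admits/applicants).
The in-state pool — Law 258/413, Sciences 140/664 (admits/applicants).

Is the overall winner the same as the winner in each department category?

Law: the out-of-state pool 500/689 = 72.6%, the in-state pool 258/413 = 62.5% → the out-of-state pool
Sciences: the out-of-state pool 151/428 = 35.3%, the in-state pool 140/664 = 21.1% → the out-of-state pool
Overall: the out-of-state pool 651/1117 = 58.3%, the in-state pool 398/1077 = 37.0% → the out-of-state pool
The out-of-state pool wins overall and in every department group — no reversal.

Yes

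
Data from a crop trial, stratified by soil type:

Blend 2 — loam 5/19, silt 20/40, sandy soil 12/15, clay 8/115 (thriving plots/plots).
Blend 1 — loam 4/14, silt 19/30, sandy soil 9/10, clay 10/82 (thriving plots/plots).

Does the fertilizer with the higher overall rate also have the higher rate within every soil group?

Loam: Blend 2 5/19 = 26.3%, Blend 1 4/14 = 28.6% → Blend 1
Silt: Blend 2 20/40 = 50.0%, Blend 1 19/30 = 63.3% → Blend 1
Sandy soil: Blend 2 12/15 = 80.0%, Blend 1 9/10 = 90.0% → Blend 1
Clay: Blend 2 8/115 = 7.0%, Blend 1 10/82 = 12.2% → Blend 1
Overall: Blend 2 45/189 = 23.8%, Blend 1 42/136 = 30.9% → Blend 1
Blend 1 wins overall and in every soil group — no reversal.

Yes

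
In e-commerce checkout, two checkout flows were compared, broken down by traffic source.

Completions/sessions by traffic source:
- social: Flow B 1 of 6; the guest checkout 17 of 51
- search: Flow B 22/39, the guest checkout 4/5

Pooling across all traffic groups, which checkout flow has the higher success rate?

Social: Flow B 1/6 = 16.7%, the guest checkout 17/51 = 33.3% → the guest checkout
Search: Flow B 22/39 = 56.4%, the guest checkout 4/5 = 80.0% → the guest checkout
Overall: Flow B 23/45 = 51.1%, the guest checkout 21/56 = 37.5% → Flow B
(The guest checkout wins every traffic group but Flow B wins overall — the guest checkout's sessions skew toward the low-rate social group.)

Flow B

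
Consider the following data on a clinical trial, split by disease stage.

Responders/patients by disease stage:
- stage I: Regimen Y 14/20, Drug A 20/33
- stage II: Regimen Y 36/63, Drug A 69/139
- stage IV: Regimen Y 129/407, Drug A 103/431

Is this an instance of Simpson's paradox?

Stage I: Regimen Y 14/20 = 70.0%, Drug A 20/33 = 60.6% → Regimen Y
Stage II: Regimen Y 36/63 = 57.1%, Drug A 69/139 = 49.6% → Regimen Y
Stage IV: Regimen Y 129/407 = 31.7%, Drug A 103/431 = 23.9% → Regimen Y
Overall: Regimen Y 179/490 = 36.5%, Drug A 192/603 = 31.8% → Regimen Y
Regimen Y wins overall and in every disease group — no reversal.

No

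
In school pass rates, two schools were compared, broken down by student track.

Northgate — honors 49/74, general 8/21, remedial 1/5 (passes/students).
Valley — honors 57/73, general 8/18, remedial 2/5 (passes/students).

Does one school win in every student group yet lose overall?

No

Honors: Northgate 49/74 = 66.2%, Valley 57/73 = 78.1% → Valley
General: Northgate 8/21 = 38.1%, Valley 8/18 = 44.4% → Valley
Remedial: Northgate 1/5 = 20.0%, Valley 2/5 = 40.0% → Valley
Overall: Northgate 58/100 = 58.0%, Valley 67/96 = 69.8% → Valley
Valley wins overall and in every student group — no reversal.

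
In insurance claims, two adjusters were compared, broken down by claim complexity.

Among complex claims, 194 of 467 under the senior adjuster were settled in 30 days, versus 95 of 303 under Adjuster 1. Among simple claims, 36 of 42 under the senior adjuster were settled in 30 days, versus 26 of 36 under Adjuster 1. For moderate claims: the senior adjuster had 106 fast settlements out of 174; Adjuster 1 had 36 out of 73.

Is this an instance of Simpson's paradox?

Complex: the senior adjuster 194/467 = 41.5%, Adjuster 1 95/303 = 31.4% → the senior adjuster
Simple: the senior adjuster 36/42 = 85.7%, Adjuster 1 26/36 = 72.2% → the senior adjuster
Moderate: the senior adjuster 106/174 = 60.9%, Adjuster 1 36/73 = 49.3% → the senior adjuster
Overall: the senior adjuster 336/683 = 49.2%, Adjuster 1 157/412 = 38.1% → the senior adjuster
The senior adjuster wins overall and in every claim group — no reversal.

No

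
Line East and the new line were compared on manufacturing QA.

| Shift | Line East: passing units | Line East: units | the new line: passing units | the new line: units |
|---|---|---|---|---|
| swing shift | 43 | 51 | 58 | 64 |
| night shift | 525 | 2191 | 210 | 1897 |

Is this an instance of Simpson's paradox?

No

Swing shift: Line East 43/51 = 84.3%, the new line 58/64 = 90.6% → the new line
Night shift: Line East 525/2191 = 24.0%, the new line 210/1897 = 11.1% → Line East
Overall: Line East 568/2242 = 25.3%, the new line 268/1961 = 13.7% → Line East
Neither sweeps: Line East wins 1 of 2 groups, the new line wins 1. Line East wins overall but not every group — no Simpson reversal.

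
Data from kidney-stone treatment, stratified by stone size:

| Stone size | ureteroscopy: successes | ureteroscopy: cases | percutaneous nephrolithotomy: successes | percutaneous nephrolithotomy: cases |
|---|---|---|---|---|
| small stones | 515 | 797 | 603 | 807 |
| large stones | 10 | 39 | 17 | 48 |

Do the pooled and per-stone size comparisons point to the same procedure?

Yes

Small stones: ureteroscopy 515/797 = 64.6%, percutaneous nephrolithotomy 603/807 = 74.7% → percutaneous nephrolithotomy
Large stones: ureteroscopy 10/39 = 25.6%, percutaneous nephrolithotomy 17/48 = 35.4% → percutaneous nephrolithotomy
Overall: ureteroscopy 525/836 = 62.8%, percutaneous nephrolithotomy 620/855 = 72.5% → percutaneous nephrolithotomy
Percutaneous nephrolithotomy wins overall and in every stone group — no reversal.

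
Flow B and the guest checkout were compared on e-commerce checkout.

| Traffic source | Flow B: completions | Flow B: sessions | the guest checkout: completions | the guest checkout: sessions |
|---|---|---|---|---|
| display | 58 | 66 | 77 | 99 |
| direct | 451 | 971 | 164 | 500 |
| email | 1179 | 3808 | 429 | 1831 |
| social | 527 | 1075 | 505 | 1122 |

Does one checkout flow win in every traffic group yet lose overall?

Display: Flow B 58/66 = 87.9%, the guest checkout 77/99 = 77.8% → Flow B
Direct: Flow B 451/971 = 46.4%, the guest checkout 164/500 = 32.8% → Flow B
Email: Flow B 1179/3808 = 31.0%, the guest checkout 429/1831 = 23.4% → Flow B
Social: Flow B 527/1075 = 49.0%, the guest checkout 505/1122 = 45.0% → Flow B
Overall: Flow B 2215/5920 = 37.4%, the guest checkout 1175/3552 = 33.1% → Flow B
Flow B wins overall and in every traffic group — no reversal.

No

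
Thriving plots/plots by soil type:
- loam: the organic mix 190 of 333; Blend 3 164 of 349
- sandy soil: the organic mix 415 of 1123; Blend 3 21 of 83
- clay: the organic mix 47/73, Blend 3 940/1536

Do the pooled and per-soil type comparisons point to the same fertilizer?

Loam: the organic mix 190/333 = 57.1%, Blend 3 164/349 = 47.0% → the organic mix
Sandy soil: the organic mix 415/1123 = 37.0%, Blend 3 21/83 = 25.3% → the organic mix
Clay: the organic mix 47/73 = 64.4%, Blend 3 940/1536 = 61.2% → the organic mix
Overall: the organic mix 652/1529 = 42.6%, Blend 3 1125/1968 = 57.2% → Blend 3
The organic mix wins each soil group but Blend 3 wins overall — the comparison reverses. The organic mix's plots skew toward sandy soil, which has a lower base rate.

No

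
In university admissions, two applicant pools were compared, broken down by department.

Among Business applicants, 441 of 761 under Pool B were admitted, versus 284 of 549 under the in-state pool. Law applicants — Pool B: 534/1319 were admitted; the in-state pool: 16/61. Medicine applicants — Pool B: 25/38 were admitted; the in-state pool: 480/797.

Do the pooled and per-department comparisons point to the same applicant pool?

Business: Pool B 441/761 = 58.0%, the in-state pool 284/549 = 51.7% → Pool B
Law: Pool B 534/1319 = 40.5%, the in-state pool 16/61 = 26.2% → Pool B
Medicine: Pool B 25/38 = 65.8%, the in-state pool 480/797 = 60.2% → Pool B
Overall: Pool B 1000/2118 = 47.2%, the in-state pool 780/1407 = 55.4% → the in-state pool
Pool B wins each department group but the in-state pool wins overall — the comparison reverses. Pool B's applicants skew toward Law, which has a lower base rate.

No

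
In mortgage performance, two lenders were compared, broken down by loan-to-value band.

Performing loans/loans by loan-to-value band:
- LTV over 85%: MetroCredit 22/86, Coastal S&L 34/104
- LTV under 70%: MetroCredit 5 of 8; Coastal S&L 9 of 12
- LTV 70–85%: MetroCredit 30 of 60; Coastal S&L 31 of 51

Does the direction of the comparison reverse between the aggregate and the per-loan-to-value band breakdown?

LTV over 85%: MetroCredit 22/86 = 25.6%, Coastal S&L 34/104 = 32.7% → Coastal S&L
LTV under 70%: MetroCredit 5/8 = 62.5%, Coastal S&L 9/12 = 75.0% → Coastal S&L
LTV 70–85%: MetroCredit 30/60 = 50.0%, Coastal S&L 31/51 = 60.8% → Coastal S&L
Overall: MetroCredit 57/154 = 37.0%, Coastal S&L 74/167 = 44.3% → Coastal S&L
Coastal S&L wins overall and in every loan-to-value group — no reversal.

No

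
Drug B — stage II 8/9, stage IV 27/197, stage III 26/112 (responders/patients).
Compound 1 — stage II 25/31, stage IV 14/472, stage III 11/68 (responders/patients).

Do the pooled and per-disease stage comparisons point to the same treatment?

Yes

Stage II: Drug B 8/9 = 88.9%, Compound 1 25/31 = 80.6% → Drug B
Stage IV: Drug B 27/197 = 13.7%, Compound 1 14/472 = 3.0% → Drug B
Stage III: Drug B 26/112 = 23.2%, Compound 1 11/68 = 16.2% → Drug B
Overall: Drug B 61/318 = 19.2%, Compound 1 50/571 = 8.8% → Drug B
Drug B wins overall and in every disease group — no reversal.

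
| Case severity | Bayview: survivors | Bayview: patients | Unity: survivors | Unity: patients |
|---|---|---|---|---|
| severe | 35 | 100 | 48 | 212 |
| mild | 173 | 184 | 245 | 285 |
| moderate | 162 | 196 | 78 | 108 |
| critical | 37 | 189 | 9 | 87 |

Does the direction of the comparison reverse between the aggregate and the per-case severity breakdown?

No

Severe: Bayview 35/100 = 35.0%, Unity 48/212 = 22.6% → Bayview
Mild: Bayview 173/184 = 94.0%, Unity 245/285 = 86.0% → Bayview
Moderate: Bayview 162/196 = 82.7%, Unity 78/108 = 72.2% → Bayview
Critical: Bayview 37/189 = 19.6%, Unity 9/87 = 10.3% → Bayview
Overall: Bayview 407/669 = 60.8%, Unity 380/692 = 54.9% → Bayview
Bayview wins overall and in every case group — no reversal.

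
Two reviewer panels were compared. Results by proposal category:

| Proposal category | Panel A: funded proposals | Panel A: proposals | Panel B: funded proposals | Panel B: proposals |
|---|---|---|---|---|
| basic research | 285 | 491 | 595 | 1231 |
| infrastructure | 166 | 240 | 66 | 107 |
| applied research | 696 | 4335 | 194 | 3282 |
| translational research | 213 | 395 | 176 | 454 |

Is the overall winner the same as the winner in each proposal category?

Basic research: Panel A 285/491 = 58.0%, Panel B 595/1231 = 48.3% → Panel A
Infrastructure: Panel A 166/240 = 69.2%, Panel B 66/107 = 61.7% → Panel A
Applied research: Panel A 696/4335 = 16.1%, Panel B 194/3282 = 5.9% → Panel A
Translational research: Panel A 213/395 = 53.9%, Panel B 176/454 = 38.8% → Panel A
Overall: Panel A 1360/5461 = 24.9%, Panel B 1031/5074 = 20.3% → Panel A
Panel A wins overall and in every proposal group — no reversal.

Yes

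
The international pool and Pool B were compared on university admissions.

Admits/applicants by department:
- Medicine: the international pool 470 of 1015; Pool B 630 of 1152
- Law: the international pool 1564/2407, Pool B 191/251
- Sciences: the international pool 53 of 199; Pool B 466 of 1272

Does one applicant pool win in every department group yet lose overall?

Yes

Medicine: the international pool 470/1015 = 46.3%, Pool B 630/1152 = 54.7% → Pool B
Law: the international pool 1564/2407 = 65.0%, Pool B 191/251 = 76.1% → Pool B
Sciences: the international pool 53/199 = 26.6%, Pool B 466/1272 = 36.6% → Pool B
Overall: the international pool 2087/3621 = 57.6%, Pool B 1287/2675 = 48.1% → the international pool
Pool B wins each department group but the international pool wins overall — the comparison reverses. Pool B's applicants skew toward Sciences, which has a lower base rate.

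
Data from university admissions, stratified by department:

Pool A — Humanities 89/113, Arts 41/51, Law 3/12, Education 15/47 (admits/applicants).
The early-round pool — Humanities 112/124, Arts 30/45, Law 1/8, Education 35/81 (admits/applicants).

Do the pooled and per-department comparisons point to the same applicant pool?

Humanities: Pool A 89/113 = 78.8%, the early-round pool 112/124 = 90.3% → the early-round pool
Arts: Pool A 41/51 = 80.4%, the early-round pool 30/45 = 66.7% → Pool A
Law: Pool A 3/12 = 25.0%, the early-round pool 1/8 = 12.5% → Pool A
Education: Pool A 15/47 = 31.9%, the early-round pool 35/81 = 43.2% → the early-round pool
Overall: Pool A 148/223 = 66.4%, the early-round pool 178/258 = 69.0% → the early-round pool
Neither sweeps: Pool A wins 2 of 4 groups, the early-round pool wins 2. The early-round pool wins overall but not every group — no Simpson reversal.

No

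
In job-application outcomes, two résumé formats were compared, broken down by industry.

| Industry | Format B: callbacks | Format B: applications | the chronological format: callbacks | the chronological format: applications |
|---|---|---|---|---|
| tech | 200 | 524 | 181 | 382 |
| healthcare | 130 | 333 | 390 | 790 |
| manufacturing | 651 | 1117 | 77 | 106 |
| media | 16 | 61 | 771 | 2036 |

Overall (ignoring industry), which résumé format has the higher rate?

Tech: Format B 200/524 = 38.2%, the chronological format 181/382 = 47.4% → the chronological format
Healthcare: Format B 130/333 = 39.0%, the chronological format 390/790 = 49.4% → the chronological format
Manufacturing: Format B 651/1117 = 58.3%, the chronological format 77/106 = 72.6% → the chronological format
Media: Format B 16/61 = 26.2%, the chronological format 771/2036 = 37.9% → the chronological format
Overall: Format B 997/2035 = 49.0%, the chronological format 1419/3314 = 42.8% → Format B
(The chronological format wins every industry group but Format B wins overall — the chronological format's applications skew toward the low-rate media group.)

Format B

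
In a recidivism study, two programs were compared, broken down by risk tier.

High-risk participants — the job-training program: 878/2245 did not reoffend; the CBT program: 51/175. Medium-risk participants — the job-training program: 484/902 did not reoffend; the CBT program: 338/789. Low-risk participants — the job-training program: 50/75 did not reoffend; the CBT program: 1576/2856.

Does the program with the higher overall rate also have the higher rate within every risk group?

No

High-risk: the job-training program 878/2245 = 39.1%, the CBT program 51/175 = 29.1% → the job-training program
Medium-risk: the job-training program 484/902 = 53.7%, the CBT program 338/789 = 42.8% → the job-training program
Low-risk: the job-training program 50/75 = 66.7%, the CBT program 1576/2856 = 55.2% → the job-training program
Overall: the job-training program 1412/3222 = 43.8%, the CBT program 1965/3820 = 51.4% → the CBT program
The job-training program wins each risk group but the CBT program wins overall — the comparison reverses. The job-training program's participants skew toward high-risk, which has a lower base rate.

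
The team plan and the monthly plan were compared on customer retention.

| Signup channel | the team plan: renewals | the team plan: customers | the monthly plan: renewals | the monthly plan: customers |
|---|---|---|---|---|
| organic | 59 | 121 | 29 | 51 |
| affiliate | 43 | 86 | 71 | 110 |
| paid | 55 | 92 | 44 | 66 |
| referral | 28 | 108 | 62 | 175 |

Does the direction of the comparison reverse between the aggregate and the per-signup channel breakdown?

Organic: the team plan 59/121 = 48.8%, the monthly plan 29/51 = 56.9% → the monthly plan
Affiliate: the team plan 43/86 = 50.0%, the monthly plan 71/110 = 64.5% → the monthly plan
Paid: the team plan 55/92 = 59.8%, the monthly plan 44/66 = 66.7% → the monthly plan
Referral: the team plan 28/108 = 25.9%, the monthly plan 62/175 = 35.4% → the monthly plan
Overall: the team plan 185/407 = 45.5%, the monthly plan 206/402 = 51.2% → the monthly plan
The monthly plan wins overall and in every signup group — no reversal.

No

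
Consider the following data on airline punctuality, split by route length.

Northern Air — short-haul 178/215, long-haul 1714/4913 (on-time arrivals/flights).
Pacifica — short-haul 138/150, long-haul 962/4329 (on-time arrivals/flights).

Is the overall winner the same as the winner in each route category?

No

Short-haul: Northern Air 178/215 = 82.8%, Pacifica 138/150 = 92.0% → Pacifica
Long-haul: Northern Air 1714/4913 = 34.9%, Pacifica 962/4329 = 22.2% → Northern Air
Overall: Northern Air 1892/5128 = 36.9%, Pacifica 1100/4479 = 24.6% → Northern Air
Neither sweeps: Northern Air wins 1 of 2 groups, Pacifica wins 1. Northern Air wins overall but not every group — no Simpson reversal.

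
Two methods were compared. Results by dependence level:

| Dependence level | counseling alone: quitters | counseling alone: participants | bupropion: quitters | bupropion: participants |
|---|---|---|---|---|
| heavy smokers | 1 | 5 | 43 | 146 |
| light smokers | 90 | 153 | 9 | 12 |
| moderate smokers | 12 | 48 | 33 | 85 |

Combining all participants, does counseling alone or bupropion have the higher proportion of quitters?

counseling alone

Heavy smokers: counseling alone 1/5 = 20.0%, bupropion 43/146 = 29.5% → bupropion
Light smokers: counseling alone 90/153 = 58.8%, bupropion 9/12 = 75.0% → bupropion
Moderate smokers: counseling alone 12/48 = 25.0%, bupropion 33/85 = 38.8% → bupropion
Overall: counseling alone 103/206 = 50.0%, bupropion 85/243 = 35.0% → counseling alone
(Bupropion wins every dependence group but counseling alone wins overall — bupropion's participants skew toward the low-rate heavy smokers group.)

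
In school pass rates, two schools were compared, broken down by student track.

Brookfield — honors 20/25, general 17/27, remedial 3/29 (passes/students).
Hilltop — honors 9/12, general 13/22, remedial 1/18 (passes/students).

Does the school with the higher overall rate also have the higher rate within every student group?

Yes

Honors: Brookfield 20/25 = 80.0%, Hilltop 9/12 = 75.0% → Brookfield
General: Brookfield 17/27 = 63.0%, Hilltop 13/22 = 59.1% → Brookfield
Remedial: Brookfield 3/29 = 10.3%, Hilltop 1/18 = 5.6% → Brookfield
Overall: Brookfield 40/81 = 49.4%, Hilltop 23/52 = 44.2% → Brookfield
Brookfield wins overall and in every student group — no reversal.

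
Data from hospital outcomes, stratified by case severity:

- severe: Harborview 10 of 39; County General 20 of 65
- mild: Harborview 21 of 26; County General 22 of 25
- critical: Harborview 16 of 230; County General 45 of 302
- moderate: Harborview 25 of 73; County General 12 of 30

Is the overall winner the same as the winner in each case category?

Yes

Severe: Harborview 10/39 = 25.6%, County General 20/65 = 30.8% → County General
Mild: Harborview 21/26 = 80.8%, County General 22/25 = 88.0% → County General
Critical: Harborview 16/230 = 7.0%, County General 45/302 = 14.9% → County General
Moderate: Harborview 25/73 = 34.2%, County General 12/30 = 40.0% → County General
Overall: Harborview 72/368 = 19.6%, County General 99/422 = 23.5% → County General
County General wins overall and in every case group — no reversal.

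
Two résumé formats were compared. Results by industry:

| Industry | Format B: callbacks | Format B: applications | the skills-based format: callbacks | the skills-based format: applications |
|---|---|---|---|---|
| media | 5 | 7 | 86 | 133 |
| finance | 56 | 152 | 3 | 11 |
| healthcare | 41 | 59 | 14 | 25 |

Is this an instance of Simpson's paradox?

Yes

Media: Format B 5/7 = 71.4%, the skills-based format 86/133 = 64.7% → Format B
Finance: Format B 56/152 = 36.8%, the skills-based format 3/11 = 27.3% → Format B
Healthcare: Format B 41/59 = 69.5%, the skills-based format 14/25 = 56.0% → Format B
Overall: Format B 102/218 = 46.8%, the skills-based format 103/169 = 60.9% → the skills-based format
Format B wins each industry group but the skills-based format wins overall — the comparison reverses. Format B's applications skew toward finance, which has a lower base rate.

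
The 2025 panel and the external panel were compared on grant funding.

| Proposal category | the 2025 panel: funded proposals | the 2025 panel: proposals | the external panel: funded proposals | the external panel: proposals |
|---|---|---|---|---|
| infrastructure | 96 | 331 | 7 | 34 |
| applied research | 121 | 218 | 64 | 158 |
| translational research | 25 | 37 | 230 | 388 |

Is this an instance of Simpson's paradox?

Yes

Infrastructure: the 2025 panel 96/331 = 29.0%, the external panel 7/34 = 20.6% → the 2025 panel
Applied research: the 2025 panel 121/218 = 55.5%, the external panel 64/158 = 40.5% → the 2025 panel
Translational research: the 2025 panel 25/37 = 67.6%, the external panel 230/388 = 59.3% → the 2025 panel
Overall: the 2025 panel 242/586 = 41.3%, the external panel 301/580 = 51.9% → the external panel
The 2025 panel wins each proposal group but the external panel wins overall — the comparison reverses. The 2025 panel's proposals skew toward infrastructure, which has a lower base rate.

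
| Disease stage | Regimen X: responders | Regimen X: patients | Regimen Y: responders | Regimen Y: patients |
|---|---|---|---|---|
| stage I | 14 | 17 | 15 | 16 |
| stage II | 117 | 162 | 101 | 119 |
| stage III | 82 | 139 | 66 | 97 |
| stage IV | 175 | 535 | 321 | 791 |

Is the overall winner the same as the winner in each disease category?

Yes

Stage I: Regimen X 14/17 = 82.4%, Regimen Y 15/16 = 93.8% → Regimen Y
Stage II: Regimen X 117/162 = 72.2%, Regimen Y 101/119 = 84.9% → Regimen Y
Stage III: Regimen X 82/139 = 59.0%, Regimen Y 66/97 = 68.0% → Regimen Y
Stage IV: Regimen X 175/535 = 32.7%, Regimen Y 321/791 = 40.6% → Regimen Y
Overall: Regimen X 388/853 = 45.5%, Regimen Y 503/1023 = 49.2% → Regimen Y
Regimen Y wins overall and in every disease group — no reversal.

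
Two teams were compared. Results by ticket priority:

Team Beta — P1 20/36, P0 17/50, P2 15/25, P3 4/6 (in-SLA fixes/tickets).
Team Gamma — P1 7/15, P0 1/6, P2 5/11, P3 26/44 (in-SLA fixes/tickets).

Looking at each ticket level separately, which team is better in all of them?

Team Beta

P1: Team Beta 20/36 = 55.6%, Team Gamma 7/15 = 46.7% → Team Beta
P0: Team Beta 17/50 = 34.0%, Team Gamma 1/6 = 16.7% → Team Beta
P2: Team Beta 15/25 = 60.0%, Team Gamma 5/11 = 45.5% → Team Beta
P3: Team Beta 4/6 = 66.7%, Team Gamma 26/44 = 59.1% → Team Beta
Team Beta has the higher rate in all 4 groups.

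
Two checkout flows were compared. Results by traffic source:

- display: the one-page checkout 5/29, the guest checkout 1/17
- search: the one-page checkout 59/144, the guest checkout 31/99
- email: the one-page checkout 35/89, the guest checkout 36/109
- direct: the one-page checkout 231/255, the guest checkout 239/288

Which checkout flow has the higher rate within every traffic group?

Display: the one-page checkout 5/29 = 17.2%, the guest checkout 1/17 = 5.9% → the one-page checkout
Search: the one-page checkout 59/144 = 41.0%, the guest checkout 31/99 = 31.3% → the one-page checkout
Email: the one-page checkout 35/89 = 39.3%, the guest checkout 36/109 = 33.0% → the one-page checkout
Direct: the one-page checkout 231/255 = 90.6%, the guest checkout 239/288 = 83.0% → the one-page checkout
The one-page checkout has the higher rate in all 4 groups.

the one-page checkout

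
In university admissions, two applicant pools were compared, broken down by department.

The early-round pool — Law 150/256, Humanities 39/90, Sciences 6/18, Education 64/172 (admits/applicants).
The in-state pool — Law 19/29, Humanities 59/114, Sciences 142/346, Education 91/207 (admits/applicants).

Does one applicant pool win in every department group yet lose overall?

Yes

Law: the early-round pool 150/256 = 58.6%, the in-state pool 19/29 = 65.5% → the in-state pool
Humanities: the early-round pool 39/90 = 43.3%, the in-state pool 59/114 = 51.8% → the in-state pool
Sciences: the early-round pool 6/18 = 33.3%, the in-state pool 142/346 = 41.0% → the in-state pool
Education: the early-round pool 64/172 = 37.2%, the in-state pool 91/207 = 44.0% → the in-state pool
Overall: the early-round pool 259/536 = 48.3%, the in-state pool 311/696 = 44.7% → the early-round pool
The in-state pool wins each department group but the early-round pool wins overall — the comparison reverses. The in-state pool's applicants skew toward Sciences, which has a lower base rate.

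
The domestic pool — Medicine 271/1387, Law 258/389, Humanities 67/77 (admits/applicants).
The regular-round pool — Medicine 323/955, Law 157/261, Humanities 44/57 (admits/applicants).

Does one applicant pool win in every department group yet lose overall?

Medicine: the domestic pool 271/1387 = 19.5%, the regular-round pool 323/955 = 33.8% → the regular-round pool
Law: the domestic pool 258/389 = 66.3%, the regular-round pool 157/261 = 60.2% → the domestic pool
Humanities: the domestic pool 67/77 = 87.0%, the regular-round pool 44/57 = 77.2% → the domestic pool
Overall: the domestic pool 596/1853 = 32.2%, the regular-round pool 524/1273 = 41.2% → the regular-round pool
Neither sweeps: the domestic pool wins 2 of 3 groups, the regular-round pool wins 1. The regular-round pool wins overall but not every group — no Simpson reversal.

No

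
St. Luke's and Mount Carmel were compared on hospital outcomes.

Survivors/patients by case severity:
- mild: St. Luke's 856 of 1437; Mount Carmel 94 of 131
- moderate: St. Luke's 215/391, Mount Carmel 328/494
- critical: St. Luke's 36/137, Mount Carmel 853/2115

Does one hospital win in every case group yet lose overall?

Yes

Mild: St. Luke's 856/1437 = 59.6%, Mount Carmel 94/131 = 71.8% → Mount Carmel
Moderate: St. Luke's 215/391 = 55.0%, Mount Carmel 328/494 = 66.4% → Mount Carmel
Critical: St. Luke's 36/137 = 26.3%, Mount Carmel 853/2115 = 40.3% → Mount Carmel
Overall: St. Luke's 1107/1965 = 56.3%, Mount Carmel 1275/2740 = 46.5% → St. Luke's
Mount Carmel wins each case group but St. Luke's wins overall — the comparison reverses. Mount Carmel's patients skew toward critical, which has a lower base rate.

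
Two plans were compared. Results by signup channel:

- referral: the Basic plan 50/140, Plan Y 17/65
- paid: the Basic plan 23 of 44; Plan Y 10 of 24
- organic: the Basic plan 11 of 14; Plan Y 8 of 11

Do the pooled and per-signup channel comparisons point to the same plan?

Yes

Referral: the Basic plan 50/140 = 35.7%, Plan Y 17/65 = 26.2% → the Basic plan
Paid: the Basic plan 23/44 = 52.3%, Plan Y 10/24 = 41.7% → the Basic plan
Organic: the Basic plan 11/14 = 78.6%, Plan Y 8/11 = 72.7% → the Basic plan
Overall: the Basic plan 84/198 = 42.4%, Plan Y 35/100 = 35.0% → the Basic plan
The Basic plan wins overall and in every signup group — no reversal.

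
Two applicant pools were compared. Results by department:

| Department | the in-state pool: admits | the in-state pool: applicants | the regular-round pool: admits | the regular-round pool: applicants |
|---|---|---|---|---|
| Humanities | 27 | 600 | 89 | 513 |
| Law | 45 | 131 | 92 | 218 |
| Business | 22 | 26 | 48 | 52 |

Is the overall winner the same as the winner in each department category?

Yes

Humanities: the in-state pool 27/600 = 4.5%, the regular-round pool 89/513 = 17.3% → the regular-round pool
Law: the in-state pool 45/131 = 34.4%, the regular-round pool 92/218 = 42.2% → the regular-round pool
Business: the in-state pool 22/26 = 84.6%, the regular-round pool 48/52 = 92.3% → the regular-round pool
Overall: the in-state pool 94/757 = 12.4%, the regular-round pool 229/783 = 29.2% → the regular-round pool
The regular-round pool wins overall and in every department group — no reversal.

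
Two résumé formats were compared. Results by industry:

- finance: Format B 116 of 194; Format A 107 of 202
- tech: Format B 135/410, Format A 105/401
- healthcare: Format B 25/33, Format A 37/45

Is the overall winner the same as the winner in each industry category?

Finance: Format B 116/194 = 59.8%, Format A 107/202 = 53.0% → Format B
Tech: Format B 135/410 = 32.9%, Format A 105/401 = 26.2% → Format B
Healthcare: Format B 25/33 = 75.8%, Format A 37/45 = 82.2% → Format A
Overall: Format B 276/637 = 43.3%, Format A 249/648 = 38.4% → Format B
Neither sweeps: Format B wins 2 of 3 groups, Format A wins 1. Format B wins overall but not every group — no Simpson reversal.

No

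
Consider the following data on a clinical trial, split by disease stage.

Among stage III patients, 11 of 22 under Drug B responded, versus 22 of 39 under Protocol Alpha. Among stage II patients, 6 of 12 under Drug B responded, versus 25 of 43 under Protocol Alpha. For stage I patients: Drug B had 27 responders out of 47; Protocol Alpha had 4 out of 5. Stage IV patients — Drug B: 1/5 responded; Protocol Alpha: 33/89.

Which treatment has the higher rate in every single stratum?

Protocol Alpha

Stage III: Drug B 11/22 = 50.0%, Protocol Alpha 22/39 = 56.4% → Protocol Alpha
Stage II: Drug B 6/12 = 50.0%, Protocol Alpha 25/43 = 58.1% → Protocol Alpha
Stage I: Drug B 27/47 = 57.4%, Protocol Alpha 4/5 = 80.0% → Protocol Alpha
Stage IV: Drug B 1/5 = 20.0%, Protocol Alpha 33/89 = 37.1% → Protocol Alpha
Protocol Alpha has the higher rate in all 4 groups.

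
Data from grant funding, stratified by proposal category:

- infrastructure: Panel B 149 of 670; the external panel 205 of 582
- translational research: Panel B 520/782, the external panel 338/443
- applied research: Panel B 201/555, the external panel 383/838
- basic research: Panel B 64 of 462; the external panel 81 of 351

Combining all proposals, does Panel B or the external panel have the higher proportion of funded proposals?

Infrastructure: Panel B 149/670 = 22.2%, the external panel 205/582 = 35.2% → the external panel
Translational research: Panel B 520/782 = 66.5%, the external panel 338/443 = 76.3% → the external panel
Applied research: Panel B 201/555 = 36.2%, the external panel 383/838 = 45.7% → the external panel
Basic research: Panel B 64/462 = 13.9%, the external panel 81/351 = 23.1% → the external panel
Overall: Panel B 934/2469 = 37.8%, the external panel 1007/2214 = 45.5% → the external panel

the external panel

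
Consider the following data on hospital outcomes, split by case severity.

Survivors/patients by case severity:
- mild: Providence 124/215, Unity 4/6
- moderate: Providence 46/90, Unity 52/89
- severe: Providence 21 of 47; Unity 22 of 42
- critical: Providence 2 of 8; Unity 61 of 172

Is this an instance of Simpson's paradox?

Yes

Mild: Providence 124/215 = 57.7%, Unity 4/6 = 66.7% → Unity
Moderate: Providence 46/90 = 51.1%, Unity 52/89 = 58.4% → Unity
Severe: Providence 21/47 = 44.7%, Unity 22/42 = 52.4% → Unity
Critical: Providence 2/8 = 25.0%, Unity 61/172 = 35.5% → Unity
Overall: Providence 193/360 = 53.6%, Unity 139/309 = 45.0% → Providence
Unity wins each case group but Providence wins overall — the comparison reverses. Unity's patients skew toward critical, which has a lower base rate.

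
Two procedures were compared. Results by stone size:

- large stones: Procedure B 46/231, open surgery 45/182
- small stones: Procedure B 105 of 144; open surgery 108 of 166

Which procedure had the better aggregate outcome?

open surgery

Large stones: Procedure B 46/231 = 19.9%, open surgery 45/182 = 24.7% → open surgery
Small stones: Procedure B 105/144 = 72.9%, open surgery 108/166 = 65.1% → Procedure B
Overall: Procedure B 151/375 = 40.3%, open surgery 153/348 = 44.0% → open surgery
(Neither sweeps every stone group, but open surgery has the higher pooled rate.)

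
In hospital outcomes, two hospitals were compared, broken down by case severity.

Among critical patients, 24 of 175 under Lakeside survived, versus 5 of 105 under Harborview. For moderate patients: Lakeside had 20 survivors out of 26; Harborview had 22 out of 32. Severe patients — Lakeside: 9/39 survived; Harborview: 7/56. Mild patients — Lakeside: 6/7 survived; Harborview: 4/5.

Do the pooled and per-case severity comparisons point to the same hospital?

Critical: Lakeside 24/175 = 13.7%, Harborview 5/105 = 4.8% → Lakeside
Moderate: Lakeside 20/26 = 76.9%, Harborview 22/32 = 68.8% → Lakeside
Severe: Lakeside 9/39 = 23.1%, Harborview 7/56 = 12.5% → Lakeside
Mild: Lakeside 6/7 = 85.7%, Harborview 4/5 = 80.0% → Lakeside
Overall: Lakeside 59/247 = 23.9%, Harborview 38/198 = 19.2% → Lakeside
Lakeside wins overall and in every case group — no reversal.

Yes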